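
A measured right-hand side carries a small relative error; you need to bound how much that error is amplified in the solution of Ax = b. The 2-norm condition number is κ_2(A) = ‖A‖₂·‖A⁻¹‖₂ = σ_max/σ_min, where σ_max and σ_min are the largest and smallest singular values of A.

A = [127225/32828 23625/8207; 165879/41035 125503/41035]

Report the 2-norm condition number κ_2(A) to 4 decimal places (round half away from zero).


M = AᵀA = [1004647441/32035600 188365653/8008900; 188365653/8008900 35320474/2002225]. tr(M)=62791001/1281424, det(M)=60025/1281424
eigenvalues of AᵀA: λ = (tr ± √(tr²−4·det))/2 = 49, 1225/1281424
κ_2(A) = √(λ_max/λ_min) = √(49 / (1225/1281424)) = 226.4000

226.4000


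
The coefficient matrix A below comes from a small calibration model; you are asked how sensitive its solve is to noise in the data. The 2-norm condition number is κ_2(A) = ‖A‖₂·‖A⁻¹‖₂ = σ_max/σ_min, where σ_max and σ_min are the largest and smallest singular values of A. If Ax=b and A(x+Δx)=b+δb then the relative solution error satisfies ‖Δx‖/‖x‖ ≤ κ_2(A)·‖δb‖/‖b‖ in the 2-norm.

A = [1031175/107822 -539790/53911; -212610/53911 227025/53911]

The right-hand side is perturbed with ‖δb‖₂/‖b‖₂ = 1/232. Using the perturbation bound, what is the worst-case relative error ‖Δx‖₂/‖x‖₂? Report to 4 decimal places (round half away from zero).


M = AᵀA = [7361739225/68790436 -1932406875/17197609; -1932406875/17197609 2029074525/17197609]. tr(M)=18404325/81796, det(M)=50625/81796
solving λ² − 18404325/81796·λ + 50625/81796 = 0 gives λ = 225, 225/81796
so κ_2 = √(225 / (225/81796)) = 286.0000
perturbation bound = 286.0000·1/232 = 1.2328

1.2328


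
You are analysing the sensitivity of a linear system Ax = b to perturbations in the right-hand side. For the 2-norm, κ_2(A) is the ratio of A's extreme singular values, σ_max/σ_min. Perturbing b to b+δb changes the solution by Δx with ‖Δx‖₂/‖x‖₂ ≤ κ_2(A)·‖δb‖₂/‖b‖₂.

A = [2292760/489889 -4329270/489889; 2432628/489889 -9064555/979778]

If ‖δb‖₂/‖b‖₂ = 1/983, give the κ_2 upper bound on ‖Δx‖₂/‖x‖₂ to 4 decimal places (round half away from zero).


AᵀA = [11174427403984/239991232321 -20951322235470/239991232321; -20951322235470/239991232321 157136472279625/959964929284]; tr = 698388172649/3321677956, det = 282912400/830419489
char-poly roots: 841/4 and 1345600/830419489
σ_max=√(841/4)=(29/2), σ_min=√(1345600/830419489)=(1160/28817) → κ = 360.2125
perturbation bound = 360.2125·1/983 = 0.3664

0.3664


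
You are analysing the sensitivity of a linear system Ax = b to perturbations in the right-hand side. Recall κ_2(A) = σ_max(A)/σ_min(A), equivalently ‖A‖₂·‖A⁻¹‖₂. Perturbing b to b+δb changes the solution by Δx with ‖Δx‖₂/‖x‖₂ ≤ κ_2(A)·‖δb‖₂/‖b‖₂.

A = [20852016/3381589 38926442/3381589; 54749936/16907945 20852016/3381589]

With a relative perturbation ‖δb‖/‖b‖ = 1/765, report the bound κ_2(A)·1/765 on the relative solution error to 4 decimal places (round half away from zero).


AᵀA = [47985189528064/989199322225 17993496534624/197839864445; 17993496534624/197839864445 6747662484580/39567972889]; tr = 749746545476/3422835025, det = 1919140864/3422835025
λ_max, λ_min = (749746545476/3422835025 ± √562093606842926904220176/11715799608366750625)/2 = 5476/25, 350464/136913401
so κ_2 = √((5476/25) / (350464/136913401)) = 292.5250
bound on ‖Δx‖/‖x‖: κ·ε = 292.5250·1/765 = 0.3824

0.3824


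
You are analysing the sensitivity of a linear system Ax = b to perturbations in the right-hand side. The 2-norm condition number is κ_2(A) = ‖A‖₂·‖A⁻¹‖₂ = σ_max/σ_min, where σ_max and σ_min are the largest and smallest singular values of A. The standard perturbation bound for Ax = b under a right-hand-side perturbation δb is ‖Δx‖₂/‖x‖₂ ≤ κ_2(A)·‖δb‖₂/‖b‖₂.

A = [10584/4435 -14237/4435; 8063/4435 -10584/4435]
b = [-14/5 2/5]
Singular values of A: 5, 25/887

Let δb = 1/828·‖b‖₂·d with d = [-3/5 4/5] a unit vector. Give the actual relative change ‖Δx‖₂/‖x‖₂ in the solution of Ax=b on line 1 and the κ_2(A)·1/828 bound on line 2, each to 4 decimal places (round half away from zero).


from the listed singular values, σ₁ = 5, σ_n = 25/887
κ_2(A) = 5 / (25/887) = 177.4000
worst-case relative error ≤ 177.4000 × 1/828 = 0.2143
solve Ax = b  →  x = [56.5280 42.8960]
‖b‖₂ = 2.8284 and ‖x‖₂ = 70.9611
Δx = A⁻¹·δb where δb = 1/828·2.8284·d; ‖Δx‖ = 0.1212
realised ‖Δx‖/‖x‖ = 0.0017
so the bound overstates the realised error by a factor of ≈ 125.4427 (computed from the unrounded values)

0.0017
0.2143


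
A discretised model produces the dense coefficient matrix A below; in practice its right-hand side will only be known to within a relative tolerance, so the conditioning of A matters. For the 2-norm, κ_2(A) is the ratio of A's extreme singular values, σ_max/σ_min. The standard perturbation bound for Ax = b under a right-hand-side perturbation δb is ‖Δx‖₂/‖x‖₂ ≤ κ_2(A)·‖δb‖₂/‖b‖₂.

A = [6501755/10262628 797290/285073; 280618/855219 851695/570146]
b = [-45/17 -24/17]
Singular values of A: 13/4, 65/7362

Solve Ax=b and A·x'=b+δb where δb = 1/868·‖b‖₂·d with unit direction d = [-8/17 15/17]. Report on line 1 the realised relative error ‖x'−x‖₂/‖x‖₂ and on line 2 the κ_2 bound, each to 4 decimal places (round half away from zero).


largest singular value 13/4, smallest 65/7362
κ_2(A) = (13/4) / (65/7362) = 368.1000
κ_2(A)·‖δb‖/‖b‖ = 0.4241
solve Ax = b  →  x = [-0.2026 -0.9006]
2-norm of b is 3.0000; of x, 0.9231
with δb = [-0.0016 0.0030], A·Δx = δb → ‖Δx‖ = 0.3915
relative error = 0.4241
tightness: 0.4241 against a bound of 0.4241; the bound is attained (ratio 1)

0.4241
0.4241


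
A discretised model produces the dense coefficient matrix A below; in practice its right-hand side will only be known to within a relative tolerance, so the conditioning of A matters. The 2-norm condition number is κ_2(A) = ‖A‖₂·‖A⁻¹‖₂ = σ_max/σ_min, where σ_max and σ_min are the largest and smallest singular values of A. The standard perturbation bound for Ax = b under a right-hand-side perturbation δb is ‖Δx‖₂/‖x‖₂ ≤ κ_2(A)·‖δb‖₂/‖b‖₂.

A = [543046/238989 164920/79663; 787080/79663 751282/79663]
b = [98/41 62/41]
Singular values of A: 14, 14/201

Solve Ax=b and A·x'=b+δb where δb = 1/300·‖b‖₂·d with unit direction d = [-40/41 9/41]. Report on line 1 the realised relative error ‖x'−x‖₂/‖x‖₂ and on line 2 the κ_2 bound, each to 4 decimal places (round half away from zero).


0.0047
0.6700

σ_max = 14, σ_min = 14/201
condition number: 14 ÷ (14/201) = 201.0000
perturbation bound = 201.0000·1/300 = 0.6700
solve Ax = b  →  x = [19.9064 -20.6946]
2-norm of b is 2.8284; of x, 28.7146
re-solving with b+δb shifts x by Δx of norm 0.1354
relative error = 0.0047
so the bound overstates the realised error by a factor of ≈ 142.1302 (computed from the unrounded values)


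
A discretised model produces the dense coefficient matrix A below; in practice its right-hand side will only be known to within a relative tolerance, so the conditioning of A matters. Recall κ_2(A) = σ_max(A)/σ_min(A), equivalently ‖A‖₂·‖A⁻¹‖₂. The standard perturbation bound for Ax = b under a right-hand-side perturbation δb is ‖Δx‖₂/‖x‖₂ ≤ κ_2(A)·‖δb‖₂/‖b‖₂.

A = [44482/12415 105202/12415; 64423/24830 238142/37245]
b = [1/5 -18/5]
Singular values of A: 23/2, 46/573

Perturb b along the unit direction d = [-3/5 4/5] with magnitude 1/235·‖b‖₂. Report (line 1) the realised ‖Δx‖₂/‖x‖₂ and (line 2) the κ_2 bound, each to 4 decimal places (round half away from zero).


0.0051
0.6096

from the listed singular values, σ₁ = 23/2, σ_n = 46/573
condition number: (23/2) ÷ (46/573) = 143.2500
worst-case relative error ≤ 143.2500 × 1/235 = 0.6096
solve Ax = b  →  x = [34.4281 -14.5334]
‖b‖ = 3.6056, ‖x‖ = 37.3700
Δx = A⁻¹·δb where δb = 1/235·3.6056·d; ‖Δx‖ = 0.1911
dividing the unrounded norms, ‖Δx‖/‖x‖ = 0.0051
tightness: 0.0051 against a bound of 0.6096 (unrounded ratio ≈ 0.0084)


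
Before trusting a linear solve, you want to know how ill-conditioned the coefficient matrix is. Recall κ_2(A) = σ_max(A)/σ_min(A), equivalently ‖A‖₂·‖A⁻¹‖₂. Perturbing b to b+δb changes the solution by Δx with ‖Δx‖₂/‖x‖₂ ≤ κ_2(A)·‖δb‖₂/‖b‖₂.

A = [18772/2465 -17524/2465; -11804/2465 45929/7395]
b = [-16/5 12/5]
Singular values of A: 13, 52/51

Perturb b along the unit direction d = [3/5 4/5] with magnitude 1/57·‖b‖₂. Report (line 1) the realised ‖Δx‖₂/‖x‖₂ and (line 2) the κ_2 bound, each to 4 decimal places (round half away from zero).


0.2237
0.2237

largest singular value 13, smallest 52/51
condition number: 13 ÷ (52/51) = 12.7500
worst-case relative error ≤ 12.7500 × 1/57 = 0.2237
solve Ax = b  →  x = [-0.2122 0.2228]
‖b‖ = 4.0000, ‖x‖ = 0.3077
Δx = A⁻¹·δb where δb = 1/57·4.0000·d; ‖Δx‖ = 0.0688
realised ‖Δx‖/‖x‖ = 0.2237
tightness: 0.2237 against a bound of 0.2237; the bound is attained (ratio 1)


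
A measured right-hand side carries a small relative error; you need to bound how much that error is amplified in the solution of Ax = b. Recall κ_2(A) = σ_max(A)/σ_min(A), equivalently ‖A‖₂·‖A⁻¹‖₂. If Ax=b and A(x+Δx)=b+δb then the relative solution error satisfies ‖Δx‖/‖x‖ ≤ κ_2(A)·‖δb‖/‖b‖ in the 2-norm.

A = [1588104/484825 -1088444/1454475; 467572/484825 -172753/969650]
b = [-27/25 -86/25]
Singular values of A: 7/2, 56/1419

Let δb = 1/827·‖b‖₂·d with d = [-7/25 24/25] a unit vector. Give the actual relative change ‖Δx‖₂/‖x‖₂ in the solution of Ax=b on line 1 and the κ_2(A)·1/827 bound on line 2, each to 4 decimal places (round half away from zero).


σ_max = 7/2, σ_min = 56/1419
κ = σ_max/σ_min = (7/2)/(56/1419) = 88.6875
bound on ‖Δx‖/‖x‖: κ·ε = 88.6875·1/827 = 0.1072
solve Ax = b  →  x = [-17.2443 -74.0383]
2-norm of b is 3.6056; of x, 76.0200
with δb = [-0.0012 0.0042], A·Δx = δb → ‖Δx‖ = 0.1105
dividing the unrounded norms, ‖Δx‖/‖x‖ = 0.0015
realised/bound (from unrounded values) ≈ 0.0136

0.0015
0.1072


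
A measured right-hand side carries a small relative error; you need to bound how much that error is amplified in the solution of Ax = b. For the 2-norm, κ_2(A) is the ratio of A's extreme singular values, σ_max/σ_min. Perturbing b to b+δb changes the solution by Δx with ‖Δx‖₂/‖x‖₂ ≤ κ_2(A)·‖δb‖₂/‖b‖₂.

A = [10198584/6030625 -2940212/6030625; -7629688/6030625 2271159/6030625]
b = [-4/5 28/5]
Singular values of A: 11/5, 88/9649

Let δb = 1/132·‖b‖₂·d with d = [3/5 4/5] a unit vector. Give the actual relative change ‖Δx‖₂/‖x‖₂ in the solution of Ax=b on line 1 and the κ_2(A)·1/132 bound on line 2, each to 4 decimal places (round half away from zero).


σ_max = 11/5, σ_min = 88/9649
κ_2(A) = (11/5) / (88/9649) = 241.2250
bound on ‖Δx‖/‖x‖: κ·ε = 241.2250·1/132 = 1.8275
solve Ax = b  →  x = [121.0600 421.5564]
‖b‖₂ = 5.6569 and ‖x‖₂ = 438.5947
δb = ε·‖b‖·d = [0.0257 0.0343]; solving A·Δx = δb gives ‖Δx‖ = 4.6989
relative error = 0.0107
realised/bound (from unrounded values) ≈ 0.0059

0.0107
1.8275


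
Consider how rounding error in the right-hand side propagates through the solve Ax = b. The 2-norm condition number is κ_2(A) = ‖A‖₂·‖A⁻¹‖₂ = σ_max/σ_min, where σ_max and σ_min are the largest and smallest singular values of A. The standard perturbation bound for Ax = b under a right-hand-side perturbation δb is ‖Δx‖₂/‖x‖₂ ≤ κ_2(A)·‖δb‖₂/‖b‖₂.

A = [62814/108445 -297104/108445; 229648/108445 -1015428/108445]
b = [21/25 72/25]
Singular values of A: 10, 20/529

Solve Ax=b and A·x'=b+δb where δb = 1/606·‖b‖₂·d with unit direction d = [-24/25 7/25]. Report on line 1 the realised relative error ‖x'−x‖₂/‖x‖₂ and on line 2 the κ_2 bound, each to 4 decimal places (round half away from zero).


0.4365
0.4365

from the listed singular values, σ₁ = 10, σ_n = 20/529
κ = σ_max/σ_min = 10/(20/529) = 264.5000
κ_2(A)·‖δb‖/‖b‖ = 0.4365
solve Ax = b  →  x = [0.0659 -0.2927]
2-norm of b is 3.0000; of x, 0.3000
with δb = [-0.0048 0.0014], A·Δx = δb → ‖Δx‖ = 0.1309
relative error = 0.4365
realised/bound = 1 exactly: the bound is attained for this b and d


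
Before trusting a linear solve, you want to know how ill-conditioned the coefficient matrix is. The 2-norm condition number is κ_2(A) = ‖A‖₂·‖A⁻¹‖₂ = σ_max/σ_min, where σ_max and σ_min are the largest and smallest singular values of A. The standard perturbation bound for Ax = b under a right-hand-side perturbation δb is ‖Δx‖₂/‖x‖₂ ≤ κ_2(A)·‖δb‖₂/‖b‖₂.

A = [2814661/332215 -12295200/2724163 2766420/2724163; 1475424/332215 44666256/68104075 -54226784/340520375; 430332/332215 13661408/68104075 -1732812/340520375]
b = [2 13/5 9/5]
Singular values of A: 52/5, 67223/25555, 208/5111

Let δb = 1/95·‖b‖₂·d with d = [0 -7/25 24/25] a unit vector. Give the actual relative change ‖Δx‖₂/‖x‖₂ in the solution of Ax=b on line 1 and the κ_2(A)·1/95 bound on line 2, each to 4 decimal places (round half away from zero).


largest singular value 52/5, smallest 208/5111
κ_2(A) = (52/5) / (208/5111) = 255.5500
bound on ‖Δx‖/‖x‖: κ·ε = 255.5500·1/95 = 2.6900
solve Ax = b  →  x = [0.5587 5.9703 23.8431]
‖b‖₂ = 3.7417 and ‖x‖₂ = 24.5856
δb = ε·‖b‖·d = [0.0000 -0.0110 0.0378]; solving A·Δx = δb gives ‖Δx‖ = 0.9678
dividing the unrounded norms, ‖Δx‖/‖x‖ = 0.0394
so the bound overstates the realised error by a factor of ≈ 68.3360 (computed from the unrounded values)

0.0394
2.6900


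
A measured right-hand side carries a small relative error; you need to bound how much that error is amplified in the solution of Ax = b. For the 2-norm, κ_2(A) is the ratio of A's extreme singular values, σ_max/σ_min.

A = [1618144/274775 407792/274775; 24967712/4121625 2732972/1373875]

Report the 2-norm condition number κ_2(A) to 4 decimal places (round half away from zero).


28.4250

M = AᵀA = [1441765033984/20199515625 139983378304/6733171875; 139983378304/6733171875 13824606224/2244390625]. tr(M)=2505898384/32319225, det(M)=239878144/32319225
eigenvalues of AᵀA: λ = (tr ± √(tr²−4·det))/2 = 1936/25, 123904/1292769
so κ_2 = √((1936/25) / (123904/1292769)) = 28.4250


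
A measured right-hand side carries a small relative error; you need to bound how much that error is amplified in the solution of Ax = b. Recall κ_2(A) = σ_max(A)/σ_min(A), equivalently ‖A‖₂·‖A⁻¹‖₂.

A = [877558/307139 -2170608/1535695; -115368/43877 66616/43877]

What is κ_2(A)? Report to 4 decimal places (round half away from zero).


31.1500

AᵀA = [1691185540/112169281 -4503860064/560846405; -4503860064/560846405 12066243904/2804232025]; tr = 188048036/9703225, det = 3748096/9703225
eigenvalues of AᵀA: λ = (tr ± √(tr²−4·det))/2 = 484/25, 7744/388129
σ_max=√(484/25)=(22/5), σ_min=√(7744/388129)=(88/623) → κ = 31.1500


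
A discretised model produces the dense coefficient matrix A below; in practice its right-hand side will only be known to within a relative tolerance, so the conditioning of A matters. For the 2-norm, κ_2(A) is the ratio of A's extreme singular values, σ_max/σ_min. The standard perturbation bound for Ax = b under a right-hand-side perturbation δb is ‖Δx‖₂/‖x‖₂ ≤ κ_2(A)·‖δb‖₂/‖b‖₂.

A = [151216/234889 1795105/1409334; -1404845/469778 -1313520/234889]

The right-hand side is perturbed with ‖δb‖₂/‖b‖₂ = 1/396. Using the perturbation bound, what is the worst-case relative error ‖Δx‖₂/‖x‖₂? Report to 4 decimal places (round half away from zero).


0.5106

AᵀA = [1228467929/131285764 1727342240/98464323; 1727342240/98464323 38866421425/1181571876]; tr = 86371337/2044242, det = 714025/16353936
char-poly roots: 169/4 and 4225/4088484
κ_2(A) = √(λ_max/λ_min) = √((169/4) / (4225/4088484)) = 202.2000
κ_2(A)·‖δb‖/‖b‖ = 0.5106


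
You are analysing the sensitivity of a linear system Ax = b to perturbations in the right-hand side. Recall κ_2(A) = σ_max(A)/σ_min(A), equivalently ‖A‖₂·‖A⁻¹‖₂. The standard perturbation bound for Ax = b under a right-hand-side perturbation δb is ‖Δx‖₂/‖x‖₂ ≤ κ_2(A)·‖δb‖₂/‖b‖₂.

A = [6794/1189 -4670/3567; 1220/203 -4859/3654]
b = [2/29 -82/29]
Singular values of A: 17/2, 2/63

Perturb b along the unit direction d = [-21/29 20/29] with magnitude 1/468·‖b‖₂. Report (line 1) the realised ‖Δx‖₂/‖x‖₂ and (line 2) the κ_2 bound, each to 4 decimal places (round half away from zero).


largest singular value 17/2, smallest 2/63
condition number: (17/2) ÷ (2/63) = 267.7500
perturbation bound = 267.7500·1/468 = 0.5721
solve Ax = b  →  x = [-14.0588 -61.4118]
‖b‖₂ = 2.8284 and ‖x‖₂ = 63.0004
Δx = A⁻¹·δb where δb = 1/468·2.8284·d; ‖Δx‖ = 0.1904
dividing the unrounded norms, ‖Δx‖/‖x‖ = 0.0030
tightness: 0.0030 against a bound of 0.5721 (unrounded ratio ≈ 0.0053)

0.0030
0.5721


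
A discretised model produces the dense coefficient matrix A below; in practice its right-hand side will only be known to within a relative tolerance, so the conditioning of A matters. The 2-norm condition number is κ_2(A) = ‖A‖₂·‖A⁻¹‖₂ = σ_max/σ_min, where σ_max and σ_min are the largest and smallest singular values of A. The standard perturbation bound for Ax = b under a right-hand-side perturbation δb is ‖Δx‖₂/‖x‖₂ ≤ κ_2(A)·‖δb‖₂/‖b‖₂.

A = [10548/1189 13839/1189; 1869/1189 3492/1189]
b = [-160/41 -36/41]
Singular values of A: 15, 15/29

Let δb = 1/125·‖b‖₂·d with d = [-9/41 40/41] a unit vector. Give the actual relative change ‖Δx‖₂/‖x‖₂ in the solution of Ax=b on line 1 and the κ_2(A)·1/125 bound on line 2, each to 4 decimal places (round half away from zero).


σ_max = 15, σ_min = 15/29
condition number: 15 ÷ (15/29) = 29.0000
bound on ‖Δx‖/‖x‖: κ·ε = 29.0000·1/125 = 0.2320
solve Ax = b  →  x = [-0.1600 -0.2133]
‖b‖₂ = 4.0000 and ‖x‖₂ = 0.2667
with δb = [-0.0070 0.0312], A·Δx = δb → ‖Δx‖ = 0.0619
dividing the unrounded norms, ‖Δx‖/‖x‖ = 0.2320
realised/bound = 1 exactly: the bound is attained for this b and d

0.2320
0.2320


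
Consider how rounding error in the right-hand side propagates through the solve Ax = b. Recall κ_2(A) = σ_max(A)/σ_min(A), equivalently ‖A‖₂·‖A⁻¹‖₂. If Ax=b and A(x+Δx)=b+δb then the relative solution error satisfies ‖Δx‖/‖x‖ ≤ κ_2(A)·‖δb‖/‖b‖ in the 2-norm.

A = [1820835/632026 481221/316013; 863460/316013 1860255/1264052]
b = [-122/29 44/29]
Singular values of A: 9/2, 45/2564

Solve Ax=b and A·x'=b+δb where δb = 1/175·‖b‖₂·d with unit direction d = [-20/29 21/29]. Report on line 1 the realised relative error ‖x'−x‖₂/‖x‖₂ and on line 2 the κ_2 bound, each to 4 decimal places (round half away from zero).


0.0064
1.4651

from the listed singular values, σ₁ = 9/2, σ_n = 45/2564
condition number: (9/2) ÷ (45/2564) = 256.4000
bound on ‖Δx‖/‖x‖: κ·ε = 256.4000·1/175 = 1.4651
solve Ax = b  →  x = [-107.6444 200.8889]
‖b‖₂ = 4.4721 and ‖x‖₂ = 227.9115
re-solving with b+δb shifts x by Δx of norm 1.4561
realised ‖Δx‖/‖x‖ = 0.0064
tightness: 0.0064 against a bound of 1.4651 (unrounded ratio ≈ 0.0044)


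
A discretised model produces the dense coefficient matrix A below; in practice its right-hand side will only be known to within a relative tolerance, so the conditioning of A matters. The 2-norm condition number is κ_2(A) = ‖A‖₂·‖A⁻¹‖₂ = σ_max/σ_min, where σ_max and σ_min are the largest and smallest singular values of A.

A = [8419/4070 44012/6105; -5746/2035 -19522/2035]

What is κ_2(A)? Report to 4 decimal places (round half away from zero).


M = AᵀA = [8117825/662596 20871550/496947; 20871550/496947 214681300/1490841]. tr(M)=931785625/5963364, det(M)=390625/1490841
λ_max, λ_min = (931785625/5963364 ± √868187179931640625/35561710196496)/2 = 625/4, 2500/1490841
so κ_2 = √((625/4) / (2500/1490841)) = 305.2500

305.2500


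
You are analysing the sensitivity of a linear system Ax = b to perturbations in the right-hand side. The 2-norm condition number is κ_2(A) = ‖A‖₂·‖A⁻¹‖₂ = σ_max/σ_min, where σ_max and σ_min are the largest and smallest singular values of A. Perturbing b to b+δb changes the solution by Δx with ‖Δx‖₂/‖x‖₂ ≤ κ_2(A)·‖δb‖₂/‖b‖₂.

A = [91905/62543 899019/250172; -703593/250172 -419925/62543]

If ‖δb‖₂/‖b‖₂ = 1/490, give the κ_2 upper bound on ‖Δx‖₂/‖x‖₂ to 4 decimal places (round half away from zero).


0.5776

AᵀA = [2180579841/216560656 327059370/13535041; 327059370/13535041 12559263849/216560656]; tr = 43609005/640712, det = 1185921/20502784
λ_max, λ_min = (43609005/640712 ± √118853146116441/25656991684)/2 = 1089/16, 1089/1281424
so κ_2 = √((1089/16) / (1089/1281424)) = 283.0000
perturbation bound = 283.0000·1/490 = 0.5776


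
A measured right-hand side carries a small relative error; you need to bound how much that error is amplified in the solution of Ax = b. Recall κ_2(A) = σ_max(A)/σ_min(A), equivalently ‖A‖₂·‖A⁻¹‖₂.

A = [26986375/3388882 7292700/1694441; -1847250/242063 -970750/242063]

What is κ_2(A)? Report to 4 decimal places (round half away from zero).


AᵀA = [97718515625/803281892 13028568750/200820473; 13028568750/200820473 6949632500/200820473]; tr = 7383355625/47251876, det = 9765625/11812969
λ_max, λ_min = (7383355625/47251876 ± √54506557179594140625/2232739785519376)/2 = 625/4, 62500/11812969
so κ_2 = √((625/4) / (62500/11812969)) = 171.8500

171.8500


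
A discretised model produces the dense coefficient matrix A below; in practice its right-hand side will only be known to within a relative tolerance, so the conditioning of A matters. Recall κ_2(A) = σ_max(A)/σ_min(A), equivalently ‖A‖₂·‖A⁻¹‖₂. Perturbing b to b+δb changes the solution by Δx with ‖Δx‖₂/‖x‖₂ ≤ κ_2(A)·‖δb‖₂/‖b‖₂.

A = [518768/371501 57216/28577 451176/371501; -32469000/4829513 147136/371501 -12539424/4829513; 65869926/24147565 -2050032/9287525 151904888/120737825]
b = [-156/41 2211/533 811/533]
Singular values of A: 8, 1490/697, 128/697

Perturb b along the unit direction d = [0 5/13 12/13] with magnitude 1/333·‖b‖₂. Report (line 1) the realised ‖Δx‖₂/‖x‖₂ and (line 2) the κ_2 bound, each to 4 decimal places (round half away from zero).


σ_max = 8, σ_min = 128/697
κ = σ_max/σ_min = 8/(128/697) = 43.5625
worst-case relative error ≤ 43.5625 × 1/333 = 0.1308
solve Ax = b  →  x = [-6.3421 -5.9213 13.9211]
‖b‖₂ = 5.8310 and ‖x‖₂ = 16.4037
Δx = A⁻¹·δb where δb = 1/333·5.8310·d; ‖Δx‖ = 0.0953
relative error = 0.0058
tightness: 0.0058 against a bound of 0.1308 (unrounded ratio ≈ 0.0444)

0.0058
0.1308


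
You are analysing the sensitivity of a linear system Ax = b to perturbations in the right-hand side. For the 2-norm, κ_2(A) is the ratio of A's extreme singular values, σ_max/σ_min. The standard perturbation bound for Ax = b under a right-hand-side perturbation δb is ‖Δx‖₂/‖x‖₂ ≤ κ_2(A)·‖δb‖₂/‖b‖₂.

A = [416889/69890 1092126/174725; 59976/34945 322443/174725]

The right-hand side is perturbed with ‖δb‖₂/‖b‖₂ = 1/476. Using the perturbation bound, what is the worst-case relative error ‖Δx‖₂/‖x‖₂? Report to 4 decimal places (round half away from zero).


0.6076

M = AᵀA = [7527396825/195384484 1975891995/48846121; 1975891995/48846121 2074733901/48846121]. tr(M)=18818469/232324, det(M)=18225/232324
eigenvalues of AᵀA: λ = (tr ± √(tr²−4·det))/2 = 81, 225/232324
κ_2(A) = √(λ_max/λ_min) = √(81 / (225/232324)) = 289.2000
κ_2(A)·‖δb‖/‖b‖ = 0.6076


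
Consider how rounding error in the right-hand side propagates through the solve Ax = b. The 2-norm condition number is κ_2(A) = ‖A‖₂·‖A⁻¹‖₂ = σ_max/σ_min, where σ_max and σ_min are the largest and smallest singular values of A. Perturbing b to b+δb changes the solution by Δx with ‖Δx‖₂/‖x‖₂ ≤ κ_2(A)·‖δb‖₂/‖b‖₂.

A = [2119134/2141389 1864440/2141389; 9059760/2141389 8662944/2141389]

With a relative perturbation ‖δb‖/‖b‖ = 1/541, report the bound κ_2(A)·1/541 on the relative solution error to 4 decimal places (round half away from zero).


0.2081

M = AᵀA = [51499095876/2727868441 49039376400/2727868441; 49039376400/2727868441 46711918656/2727868441]. tr(M)=116778852/3243601, det(M)=331776/3243601
char-poly roots: 36 and 9216/3243601
κ = σ_max/σ_min = 6/(96/1801) = 112.5625
bound on ‖Δx‖/‖x‖: κ·ε = 112.5625·1/541 = 0.2081


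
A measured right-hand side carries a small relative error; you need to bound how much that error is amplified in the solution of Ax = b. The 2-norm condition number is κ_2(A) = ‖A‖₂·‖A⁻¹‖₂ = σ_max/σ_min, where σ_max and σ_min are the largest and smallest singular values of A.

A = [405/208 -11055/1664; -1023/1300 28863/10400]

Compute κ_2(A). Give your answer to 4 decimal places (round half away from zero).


320.0000

AᵀA = [705681/160000 -19353411/1280000; -19353411/1280000 530842041/10240000]; tr = 921609/16384, det = 2025/65536
λ_max, λ_min = (921609/16384 ± √849329971281/268435456)/2 = 225/4, 9/16384
σ_max=√(225/4)=(15/2), σ_min=√(9/16384)=(3/128) → κ = 320.0000


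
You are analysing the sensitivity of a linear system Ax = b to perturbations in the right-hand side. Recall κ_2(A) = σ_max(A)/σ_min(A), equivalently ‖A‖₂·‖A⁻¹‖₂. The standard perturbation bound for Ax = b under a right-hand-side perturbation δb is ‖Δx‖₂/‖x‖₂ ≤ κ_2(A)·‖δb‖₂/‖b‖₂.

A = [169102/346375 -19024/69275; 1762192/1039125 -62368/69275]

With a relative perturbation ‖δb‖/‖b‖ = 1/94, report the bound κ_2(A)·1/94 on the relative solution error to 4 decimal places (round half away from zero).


1.6257

M = AᵀA = [5380288036/1727649225 -191288608/115176615; -191288608/115176615 6802688/7678441]. tr(M)=23913124/5978025, det(M)=4096/5978025
solving λ² − 23913124/5978025·λ + 4096/5978025 = 0 gives λ = 4, 1024/5978025
σ_max=√4=2, σ_min=√(1024/5978025)=(32/2445) → κ = 152.8125
bound on ‖Δx‖/‖x‖: κ·ε = 152.8125·1/94 = 1.6257


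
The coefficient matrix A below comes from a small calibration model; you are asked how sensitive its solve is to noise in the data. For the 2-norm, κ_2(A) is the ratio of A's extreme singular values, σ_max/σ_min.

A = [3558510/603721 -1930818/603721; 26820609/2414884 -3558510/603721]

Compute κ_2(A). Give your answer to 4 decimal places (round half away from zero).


261.1250

form AᵀA = [3190148656929/20178770704 -212672570895/2522346338; -212672570895/2522346338 56716441416/1261173169] with trace 14178587265/69822736 and determinant 10556001/17455684
solving λ² − 14178587265/69822736·λ + 10556001/17455684 = 0 gives λ = 3249/16, 12996/4363921
σ_max=√(3249/16)=(57/4), σ_min=√(12996/4363921)=(114/2089) → κ = 261.1250


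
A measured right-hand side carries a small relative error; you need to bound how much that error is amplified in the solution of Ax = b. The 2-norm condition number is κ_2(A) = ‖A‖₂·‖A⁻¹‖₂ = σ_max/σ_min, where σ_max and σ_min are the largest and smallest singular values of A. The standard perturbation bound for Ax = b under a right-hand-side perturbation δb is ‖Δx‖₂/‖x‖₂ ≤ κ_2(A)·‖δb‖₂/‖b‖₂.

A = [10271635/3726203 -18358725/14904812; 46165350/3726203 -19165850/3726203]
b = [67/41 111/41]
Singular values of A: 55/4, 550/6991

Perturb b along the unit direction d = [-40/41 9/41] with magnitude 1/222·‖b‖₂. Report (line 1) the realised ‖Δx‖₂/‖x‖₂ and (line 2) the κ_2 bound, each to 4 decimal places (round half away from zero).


0.0142
0.7873

largest singular value 55/4, smallest 550/6991
condition number: (55/4) ÷ (550/6991) = 174.7750
bound on ‖Δx‖/‖x‖: κ·ε = 174.7750·1/222 = 0.7873
solve Ax = b  →  x = [-4.6874 -11.8171]
‖b‖ = 3.1623, ‖x‖ = 12.7128
with δb = [-0.0139 0.0031], A·Δx = δb → ‖Δx‖ = 0.1811
dividing the unrounded norms, ‖Δx‖/‖x‖ = 0.0142
tightness: 0.0142 against a bound of 0.7873 (unrounded ratio ≈ 0.0181)


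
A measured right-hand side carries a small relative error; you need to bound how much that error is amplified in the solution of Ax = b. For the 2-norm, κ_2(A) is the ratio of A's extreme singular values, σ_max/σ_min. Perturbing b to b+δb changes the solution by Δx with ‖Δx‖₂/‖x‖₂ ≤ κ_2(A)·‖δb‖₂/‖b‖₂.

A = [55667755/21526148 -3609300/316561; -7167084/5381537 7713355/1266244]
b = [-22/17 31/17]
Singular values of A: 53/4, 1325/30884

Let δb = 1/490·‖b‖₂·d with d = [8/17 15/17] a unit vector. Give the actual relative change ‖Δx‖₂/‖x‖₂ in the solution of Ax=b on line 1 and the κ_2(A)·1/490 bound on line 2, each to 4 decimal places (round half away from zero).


0.0046
0.6303

σ_max = 53/4, σ_min = 1325/30884
κ = σ_max/σ_min = (53/4)/(1325/30884) = 308.8400
worst-case relative error ≤ 308.8400 × 1/490 = 0.6303
solve Ax = b  →  x = [22.7070 5.2638]
2-norm of b is 2.2361; of x, 23.3092
re-solving with b+δb shifts x by Δx of norm 0.1064
realised ‖Δx‖/‖x‖ = 0.0046
so the bound overstates the realised error by a factor of ≈ 138.1203 (computed from the unrounded values)


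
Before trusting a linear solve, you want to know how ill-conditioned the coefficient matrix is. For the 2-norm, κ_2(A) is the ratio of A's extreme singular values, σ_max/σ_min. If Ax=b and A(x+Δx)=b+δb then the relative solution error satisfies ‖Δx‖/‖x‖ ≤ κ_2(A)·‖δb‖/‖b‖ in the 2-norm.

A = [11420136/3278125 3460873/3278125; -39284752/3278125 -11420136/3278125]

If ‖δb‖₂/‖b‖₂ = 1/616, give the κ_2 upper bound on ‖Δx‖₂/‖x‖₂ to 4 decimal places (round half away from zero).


form AᵀA = [2677937993536/17193765625 781057361448/17193765625; 781057361448/17193765625 227835437089/17193765625] with trace 4649237489/27510025 and determinant 7311616/27510025
λ_max, λ_min = (4649237489/27510025 ± √21614604658167223521/756801475500625)/2 = 169, 43264/27510025
so κ_2 = √(169 / (43264/27510025)) = 327.8125
κ_2(A)·‖δb‖/‖b‖ = 0.5322

0.5322


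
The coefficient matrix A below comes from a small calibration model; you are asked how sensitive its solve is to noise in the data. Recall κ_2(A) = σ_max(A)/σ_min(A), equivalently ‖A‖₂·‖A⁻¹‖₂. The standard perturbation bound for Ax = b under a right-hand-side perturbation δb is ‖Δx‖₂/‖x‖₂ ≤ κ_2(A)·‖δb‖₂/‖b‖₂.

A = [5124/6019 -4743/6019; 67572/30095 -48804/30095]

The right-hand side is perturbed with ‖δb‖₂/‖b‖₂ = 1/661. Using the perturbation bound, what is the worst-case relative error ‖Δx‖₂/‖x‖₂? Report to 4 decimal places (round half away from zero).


M = AᵀA = [30901536/5359225 -23108652/5359225; -23108652/5359225 17421489/5359225]. tr(M)=1932921/214369, det(M)=32400/214369
λ_max, λ_min = (1932921/214369 ± √3708401369841/45954068161)/2 = 9, 3600/214369
κ = σ_max/σ_min = 3/(60/463) = 23.1500
perturbation bound = 23.1500·1/661 = 0.0350

0.0350


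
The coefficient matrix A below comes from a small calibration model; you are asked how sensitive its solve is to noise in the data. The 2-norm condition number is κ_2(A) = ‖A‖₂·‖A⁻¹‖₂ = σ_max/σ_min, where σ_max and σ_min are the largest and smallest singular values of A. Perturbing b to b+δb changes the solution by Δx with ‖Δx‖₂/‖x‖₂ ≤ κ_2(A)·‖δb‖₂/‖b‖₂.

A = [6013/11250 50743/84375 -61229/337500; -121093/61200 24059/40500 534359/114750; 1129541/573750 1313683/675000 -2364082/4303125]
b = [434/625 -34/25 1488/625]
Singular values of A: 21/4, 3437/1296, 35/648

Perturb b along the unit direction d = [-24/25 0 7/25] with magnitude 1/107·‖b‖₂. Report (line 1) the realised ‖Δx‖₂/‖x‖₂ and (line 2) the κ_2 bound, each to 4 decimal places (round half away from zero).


largest singular value 21/4, smallest 35/648
κ_2(A) = (21/4) / (35/648) = 97.2000
worst-case relative error ≤ 97.2000 × 1/107 = 0.9084
solve Ax = b  →  x = [0.5785 0.6033 -0.1232]
‖b‖ = 2.8284, ‖x‖ = 0.8449
with δb = [-0.0254 0.0000 0.0074], A·Δx = δb → ‖Δx‖ = 0.4894
realised ‖Δx‖/‖x‖ = 0.5792
realised/bound (from unrounded values) ≈ 0.6376

0.5792
0.9084


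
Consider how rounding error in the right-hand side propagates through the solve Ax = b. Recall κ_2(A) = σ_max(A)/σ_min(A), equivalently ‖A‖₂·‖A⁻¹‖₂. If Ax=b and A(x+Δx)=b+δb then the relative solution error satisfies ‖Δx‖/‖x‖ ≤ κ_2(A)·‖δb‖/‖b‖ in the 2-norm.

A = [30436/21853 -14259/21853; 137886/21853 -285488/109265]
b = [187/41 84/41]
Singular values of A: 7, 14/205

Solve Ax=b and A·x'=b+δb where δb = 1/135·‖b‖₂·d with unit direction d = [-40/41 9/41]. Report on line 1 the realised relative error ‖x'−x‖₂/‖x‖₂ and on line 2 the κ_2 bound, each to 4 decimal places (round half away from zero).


0.0093
0.7593

from the listed singular values, σ₁ = 7, σ_n = 14/205
condition number: 7 ÷ (14/205) = 102.5000
κ_2(A)·‖δb‖/‖b‖ = 0.7593
solve Ax = b  →  x = [-22.1319 -54.2308]
‖b‖ = 5.0000, ‖x‖ = 58.5730
with δb = [-0.0361 0.0081], A·Δx = δb → ‖Δx‖ = 0.5423
realised ‖Δx‖/‖x‖ = 0.0093
realised/bound (from unrounded values) ≈ 0.0122


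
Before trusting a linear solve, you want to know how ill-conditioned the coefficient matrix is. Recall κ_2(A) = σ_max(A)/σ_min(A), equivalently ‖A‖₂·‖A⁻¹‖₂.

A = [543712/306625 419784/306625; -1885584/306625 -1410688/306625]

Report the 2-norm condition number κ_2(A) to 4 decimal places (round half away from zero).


245.3000

form AᵀA = [6161679616/150430225 4621139712/150430225; 4621139712/150430225 3466014784/150430225] with trace 385107776/6017209 and determinant 409600/6017209
eigenvalues of AᵀA: λ = (tr ± √(tr²−4·det))/2 = 64, 6400/6017209
σ_max=√64=8, σ_min=√(6400/6017209)=(80/2453) → κ = 245.3000


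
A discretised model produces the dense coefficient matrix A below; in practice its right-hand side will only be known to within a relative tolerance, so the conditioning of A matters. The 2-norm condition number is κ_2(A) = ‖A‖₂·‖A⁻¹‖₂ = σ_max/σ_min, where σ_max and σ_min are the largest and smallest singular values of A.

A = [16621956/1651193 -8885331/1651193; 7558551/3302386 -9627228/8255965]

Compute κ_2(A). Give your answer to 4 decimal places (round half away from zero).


form AᵀA = [691427351745/6487658116 -460941018174/8109572645; -460941018174/8109572645 1229274951489/40547863225] with trace 76826240829/561216100 and determinant 187388721/561216100
solving λ² − 76826240829/561216100·λ + 187388721/561216100 = 0 gives λ = 13689/100, 13689/5612161
κ_2(A) = √(λ_max/λ_min) = √((13689/100) / (13689/5612161)) = 236.9000

236.9000


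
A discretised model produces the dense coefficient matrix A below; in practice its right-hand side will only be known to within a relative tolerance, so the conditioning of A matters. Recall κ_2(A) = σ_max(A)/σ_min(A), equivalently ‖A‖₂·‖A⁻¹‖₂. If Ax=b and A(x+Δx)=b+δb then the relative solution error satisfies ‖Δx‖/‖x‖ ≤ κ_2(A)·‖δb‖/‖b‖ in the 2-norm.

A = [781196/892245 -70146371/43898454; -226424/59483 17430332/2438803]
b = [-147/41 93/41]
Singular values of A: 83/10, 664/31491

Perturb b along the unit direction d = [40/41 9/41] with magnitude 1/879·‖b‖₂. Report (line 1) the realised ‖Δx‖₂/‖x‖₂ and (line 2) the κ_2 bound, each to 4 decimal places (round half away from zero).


σ_max = 83/10, σ_min = 664/31491
κ_2(A) = (83/10) / (664/31491) = 393.6375
perturbation bound = 393.6375·1/879 = 0.4478
solve Ax = b  →  x = [-125.7100 -66.6357]
2-norm of b is 4.2426; of x, 142.2791
with δb = [0.0047 0.0011], A·Δx = δb → ‖Δx‖ = 0.2289
dividing the unrounded norms, ‖Δx‖/‖x‖ = 0.0016
so the bound overstates the realised error by a factor of ≈ 278.3446 (computed from the unrounded values)

0.0016
0.4478


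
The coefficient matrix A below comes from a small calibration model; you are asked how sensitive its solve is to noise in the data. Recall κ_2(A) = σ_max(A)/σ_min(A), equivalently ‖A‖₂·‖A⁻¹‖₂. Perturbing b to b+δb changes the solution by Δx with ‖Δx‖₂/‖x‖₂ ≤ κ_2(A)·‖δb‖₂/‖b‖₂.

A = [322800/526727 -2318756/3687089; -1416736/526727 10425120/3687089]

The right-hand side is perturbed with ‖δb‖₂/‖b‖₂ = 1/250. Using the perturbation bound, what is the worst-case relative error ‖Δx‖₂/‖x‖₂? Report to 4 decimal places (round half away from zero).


1.5505

M = AᵀA = [1256002816/165045409 -9231491520/1155317863; -9231491520/1155317863 67852323856/8087225041]. tr(M)=153860240/9616201, det(M)=16384/9616201
solving λ² − 153860240/9616201·λ + 16384/9616201 = 0 gives λ = 16, 1024/9616201
κ_2(A) = √(λ_max/λ_min) = √(16 / (1024/9616201)) = 387.6250
perturbation bound = 387.6250·1/250 = 1.5505


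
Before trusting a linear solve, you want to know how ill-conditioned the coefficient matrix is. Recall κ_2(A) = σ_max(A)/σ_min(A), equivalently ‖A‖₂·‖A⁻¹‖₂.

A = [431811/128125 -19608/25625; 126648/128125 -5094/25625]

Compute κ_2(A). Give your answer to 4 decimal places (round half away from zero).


M = AᵀA = [324000729/26265625 -14579352/5253125; -14579352/5253125 656676/1050625]. tr(M)=202509/15625, det(M)=2916/390625
char-poly roots: 324/25 and 9/15625
κ = σ_max/σ_min = (18/5)/(3/125) = 150.0000

150.0000


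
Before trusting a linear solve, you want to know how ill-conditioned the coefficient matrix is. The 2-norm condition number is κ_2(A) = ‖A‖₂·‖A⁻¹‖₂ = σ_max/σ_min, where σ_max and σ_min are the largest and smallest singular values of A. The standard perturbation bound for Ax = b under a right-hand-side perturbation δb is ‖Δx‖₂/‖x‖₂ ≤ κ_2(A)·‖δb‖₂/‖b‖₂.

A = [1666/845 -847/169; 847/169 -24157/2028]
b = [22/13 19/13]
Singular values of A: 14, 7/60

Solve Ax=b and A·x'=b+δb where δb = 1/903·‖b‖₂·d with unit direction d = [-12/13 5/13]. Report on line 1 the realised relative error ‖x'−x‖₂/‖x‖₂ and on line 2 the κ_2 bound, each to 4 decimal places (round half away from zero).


0.0025
0.1329

σ_max = 14, σ_min = 7/60
κ_2(A) = 14 / (7/60) = 120.0000
perturbation bound = 120.0000·1/903 = 0.1329
solve Ax = b  →  x = [-7.8571 -3.4286]
‖b‖₂ = 2.2361 and ‖x‖₂ = 8.5726
with δb = [-0.0023 0.0010], A·Δx = δb → ‖Δx‖ = 0.0212
dividing the unrounded norms, ‖Δx‖/‖x‖ = 0.0025
realised/bound (from unrounded values) ≈ 0.0186


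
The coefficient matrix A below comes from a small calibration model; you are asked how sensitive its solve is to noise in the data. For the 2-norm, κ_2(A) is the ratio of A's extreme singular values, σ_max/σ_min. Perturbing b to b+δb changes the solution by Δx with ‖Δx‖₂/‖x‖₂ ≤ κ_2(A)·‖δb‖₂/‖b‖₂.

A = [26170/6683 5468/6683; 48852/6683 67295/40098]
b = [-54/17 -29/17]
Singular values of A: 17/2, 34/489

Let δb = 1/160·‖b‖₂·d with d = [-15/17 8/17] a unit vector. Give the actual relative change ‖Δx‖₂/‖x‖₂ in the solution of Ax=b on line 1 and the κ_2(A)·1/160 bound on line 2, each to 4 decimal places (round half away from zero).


0.0113
0.7641

from the listed singular values, σ₁ = 17/2, σ_n = 34/489
κ = σ_max/σ_min = (17/2)/(34/489) = 122.2500
perturbation bound = 122.2500·1/160 = 0.7641
solve Ax = b  →  x = [-6.6585 27.9857]
‖b‖₂ = 3.6056 and ‖x‖₂ = 28.7669
Δx = A⁻¹·δb where δb = 1/160·3.6056·d; ‖Δx‖ = 0.3241
dividing the unrounded norms, ‖Δx‖/‖x‖ = 0.0113
so the bound overstates the realised error by a factor of ≈ 67.8172 (computed from the unrounded values)
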